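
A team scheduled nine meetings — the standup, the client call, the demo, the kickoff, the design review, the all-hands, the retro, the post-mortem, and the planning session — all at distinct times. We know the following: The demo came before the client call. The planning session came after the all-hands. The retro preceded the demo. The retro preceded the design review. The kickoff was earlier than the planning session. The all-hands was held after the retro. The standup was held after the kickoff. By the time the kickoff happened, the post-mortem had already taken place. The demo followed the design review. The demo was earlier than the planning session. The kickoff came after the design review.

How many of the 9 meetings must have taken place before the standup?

4

Directly stated before the standup: the kickoff.
The design review reaches the standup via the design review → the kickoff → the standup.
The post-mortem reaches the standup via the post-mortem → the kickoff → the standup.
The retro reaches the standup via the retro → the design review → the kickoff → the standup.
No chain forces the client call (or any of the others) ahead of the standup.
That's the design review, the kickoff, the post-mortem, and the retro — 4 in all.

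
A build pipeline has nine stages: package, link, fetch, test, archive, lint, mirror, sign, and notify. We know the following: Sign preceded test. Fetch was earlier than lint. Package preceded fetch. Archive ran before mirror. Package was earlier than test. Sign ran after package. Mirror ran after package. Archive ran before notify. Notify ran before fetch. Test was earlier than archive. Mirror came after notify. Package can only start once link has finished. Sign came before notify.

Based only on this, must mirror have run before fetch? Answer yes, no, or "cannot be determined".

cannot be determined

No chain of stated constraints runs from mirror to fetch, and none runs from fetch to mirror either.
So the relative order of mirror and fetch is not fixed by the given facts.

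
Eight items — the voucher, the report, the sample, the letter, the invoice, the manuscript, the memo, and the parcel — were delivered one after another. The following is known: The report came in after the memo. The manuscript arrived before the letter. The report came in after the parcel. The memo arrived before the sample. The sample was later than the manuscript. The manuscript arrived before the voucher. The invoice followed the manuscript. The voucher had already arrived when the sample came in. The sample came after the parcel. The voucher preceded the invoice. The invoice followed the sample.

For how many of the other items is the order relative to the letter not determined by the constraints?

6

Forced before the letter: the manuscript.
That leaves the invoice, the memo, the parcel, the report, the sample, and the voucher with no forced order relative to the letter — 6.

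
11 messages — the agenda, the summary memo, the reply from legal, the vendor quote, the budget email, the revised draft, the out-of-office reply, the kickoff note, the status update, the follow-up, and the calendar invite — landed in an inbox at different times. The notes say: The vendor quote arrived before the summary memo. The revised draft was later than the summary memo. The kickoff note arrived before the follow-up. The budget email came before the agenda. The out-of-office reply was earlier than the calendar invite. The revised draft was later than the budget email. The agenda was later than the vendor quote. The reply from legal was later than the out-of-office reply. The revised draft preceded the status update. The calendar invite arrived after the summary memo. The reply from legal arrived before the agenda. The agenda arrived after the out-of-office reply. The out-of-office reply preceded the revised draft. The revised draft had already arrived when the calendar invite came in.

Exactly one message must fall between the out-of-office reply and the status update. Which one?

Tracing the constraints gives the out-of-office reply → the revised draft → the status update, so the revised draft sits after the out-of-office reply and before the status update.
No other message is forced both after the out-of-office reply and before the status update.

the revised draft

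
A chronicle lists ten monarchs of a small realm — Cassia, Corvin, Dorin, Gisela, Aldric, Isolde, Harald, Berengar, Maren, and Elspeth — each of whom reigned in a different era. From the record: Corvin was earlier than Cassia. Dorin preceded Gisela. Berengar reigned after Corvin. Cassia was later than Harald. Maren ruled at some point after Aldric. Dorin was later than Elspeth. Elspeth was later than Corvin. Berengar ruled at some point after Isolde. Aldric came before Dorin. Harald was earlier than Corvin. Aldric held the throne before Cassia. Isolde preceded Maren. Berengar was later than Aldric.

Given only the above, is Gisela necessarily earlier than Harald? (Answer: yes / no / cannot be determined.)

no

Tracing the constraints gives Harald → Corvin → Elspeth → Dorin → Gisela, so Harald must come before Gisela.
That means Gisela cannot be before Harald.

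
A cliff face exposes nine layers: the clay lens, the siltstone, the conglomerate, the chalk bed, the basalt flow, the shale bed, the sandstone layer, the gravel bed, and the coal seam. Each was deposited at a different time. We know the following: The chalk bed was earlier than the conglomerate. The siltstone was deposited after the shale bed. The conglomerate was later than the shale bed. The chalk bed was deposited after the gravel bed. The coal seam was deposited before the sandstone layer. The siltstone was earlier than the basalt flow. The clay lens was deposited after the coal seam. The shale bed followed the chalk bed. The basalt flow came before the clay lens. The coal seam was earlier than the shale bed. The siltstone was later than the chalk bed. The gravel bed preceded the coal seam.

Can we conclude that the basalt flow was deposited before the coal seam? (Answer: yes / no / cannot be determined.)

no

Tracing the constraints gives the coal seam → the shale bed → the siltstone → the basalt flow, so the coal seam must come before the basalt flow.
That means the basalt flow cannot be before the coal seam.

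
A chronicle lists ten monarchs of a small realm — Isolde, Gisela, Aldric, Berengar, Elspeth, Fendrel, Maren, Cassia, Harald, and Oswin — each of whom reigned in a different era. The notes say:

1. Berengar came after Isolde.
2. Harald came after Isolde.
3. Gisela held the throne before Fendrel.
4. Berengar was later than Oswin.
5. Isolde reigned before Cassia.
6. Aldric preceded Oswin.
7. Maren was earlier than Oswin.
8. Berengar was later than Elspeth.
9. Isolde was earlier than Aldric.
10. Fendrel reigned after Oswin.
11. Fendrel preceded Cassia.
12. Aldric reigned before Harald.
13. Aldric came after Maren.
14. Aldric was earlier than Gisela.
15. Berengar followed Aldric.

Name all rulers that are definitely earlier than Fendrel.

Directly stated before Fendrel: Gisela and Oswin.
Aldric reaches Fendrel via Aldric → Oswin → Fendrel.
Isolde reaches Fendrel via Isolde → Aldric → Oswin → Fendrel.
Maren reaches Fendrel via Maren → Oswin → Fendrel.
No chain forces Cassia (or any of the others) ahead of Fendrel.

Aldric, Gisela, Isolde, Maren, Oswin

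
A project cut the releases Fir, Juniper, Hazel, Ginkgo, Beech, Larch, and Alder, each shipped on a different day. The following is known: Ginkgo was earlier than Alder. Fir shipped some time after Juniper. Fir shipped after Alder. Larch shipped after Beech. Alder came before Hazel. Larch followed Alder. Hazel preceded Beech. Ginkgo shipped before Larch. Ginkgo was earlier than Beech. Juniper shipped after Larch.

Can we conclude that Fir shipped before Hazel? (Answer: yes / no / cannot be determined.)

Tracing the constraints gives Hazel → Beech → Larch → Juniper → Fir, so Hazel must come before Fir.
That means Fir cannot be before Hazel.

no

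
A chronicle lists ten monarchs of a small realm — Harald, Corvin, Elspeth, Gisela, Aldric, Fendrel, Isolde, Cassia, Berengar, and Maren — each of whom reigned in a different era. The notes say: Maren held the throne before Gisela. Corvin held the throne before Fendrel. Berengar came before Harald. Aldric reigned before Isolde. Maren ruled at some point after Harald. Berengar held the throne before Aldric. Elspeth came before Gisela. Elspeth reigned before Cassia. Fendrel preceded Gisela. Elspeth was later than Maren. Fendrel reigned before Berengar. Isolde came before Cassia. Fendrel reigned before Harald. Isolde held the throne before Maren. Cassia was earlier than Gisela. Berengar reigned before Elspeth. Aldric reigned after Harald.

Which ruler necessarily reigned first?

Corvin

Corvin has a chain of constraints placing them before every other ruler, so Corvin must be first.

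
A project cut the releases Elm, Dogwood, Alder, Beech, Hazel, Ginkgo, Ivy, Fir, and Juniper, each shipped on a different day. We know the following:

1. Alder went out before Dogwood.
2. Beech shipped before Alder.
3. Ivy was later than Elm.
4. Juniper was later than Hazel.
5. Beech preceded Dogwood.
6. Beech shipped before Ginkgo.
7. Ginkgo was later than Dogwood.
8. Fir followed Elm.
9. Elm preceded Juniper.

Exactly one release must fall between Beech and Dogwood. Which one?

Alder

Tracing the constraints gives Beech → Alder → Dogwood, so Alder sits after Beech and before Dogwood.
No other release is forced both after Beech and before Dogwood.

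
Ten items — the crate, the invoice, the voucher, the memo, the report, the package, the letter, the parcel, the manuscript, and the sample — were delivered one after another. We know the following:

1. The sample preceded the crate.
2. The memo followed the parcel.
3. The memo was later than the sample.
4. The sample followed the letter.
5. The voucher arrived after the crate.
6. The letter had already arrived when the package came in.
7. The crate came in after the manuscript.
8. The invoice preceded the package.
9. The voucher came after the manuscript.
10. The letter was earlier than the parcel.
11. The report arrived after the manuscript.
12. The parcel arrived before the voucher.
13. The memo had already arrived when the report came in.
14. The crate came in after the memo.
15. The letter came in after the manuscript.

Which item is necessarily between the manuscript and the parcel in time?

the letter

Tracing the constraints gives the manuscript → the letter → the parcel, so the letter sits after the manuscript and before the parcel.
No other item is forced both after the manuscript and before the parcel.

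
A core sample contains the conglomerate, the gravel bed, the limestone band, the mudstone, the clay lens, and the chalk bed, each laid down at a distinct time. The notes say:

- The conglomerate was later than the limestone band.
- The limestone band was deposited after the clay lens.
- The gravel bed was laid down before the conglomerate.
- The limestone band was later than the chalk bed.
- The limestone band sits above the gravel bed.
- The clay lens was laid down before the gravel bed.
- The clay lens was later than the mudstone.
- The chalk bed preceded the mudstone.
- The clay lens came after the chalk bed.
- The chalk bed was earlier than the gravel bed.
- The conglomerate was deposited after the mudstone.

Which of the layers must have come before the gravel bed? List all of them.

Directly stated before the gravel bed: the chalk bed and the clay lens.
The mudstone reaches the gravel bed via the mudstone → the clay lens → the gravel bed.
No chain forces the limestone band (or any of the others) ahead of the gravel bed.

the chalk bed, the clay lens, the mudstone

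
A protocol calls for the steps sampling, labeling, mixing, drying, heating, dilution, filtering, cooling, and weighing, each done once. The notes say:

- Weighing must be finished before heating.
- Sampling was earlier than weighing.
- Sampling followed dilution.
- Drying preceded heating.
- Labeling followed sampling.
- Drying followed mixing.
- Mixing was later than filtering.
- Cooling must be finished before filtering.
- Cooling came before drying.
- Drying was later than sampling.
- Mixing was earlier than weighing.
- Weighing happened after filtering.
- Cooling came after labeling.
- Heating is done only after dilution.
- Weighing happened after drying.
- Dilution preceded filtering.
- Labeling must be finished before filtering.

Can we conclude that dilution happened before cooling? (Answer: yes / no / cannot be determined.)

yes

Chain the constraints: dilution → sampling → labeling → cooling. Each link is directly stated, so dilution comes before cooling.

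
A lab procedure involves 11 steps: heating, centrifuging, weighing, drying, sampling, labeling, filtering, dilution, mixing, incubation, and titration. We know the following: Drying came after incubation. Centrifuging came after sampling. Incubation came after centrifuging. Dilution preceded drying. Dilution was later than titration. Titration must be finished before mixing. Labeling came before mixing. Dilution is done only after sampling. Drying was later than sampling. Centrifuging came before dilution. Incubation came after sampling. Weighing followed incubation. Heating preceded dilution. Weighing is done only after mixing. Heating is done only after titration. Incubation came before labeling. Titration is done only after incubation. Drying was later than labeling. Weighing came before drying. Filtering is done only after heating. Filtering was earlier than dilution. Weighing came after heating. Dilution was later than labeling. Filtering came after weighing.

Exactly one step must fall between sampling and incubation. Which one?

centrifuging

Tracing the constraints gives sampling → centrifuging → incubation, so centrifuging sits after sampling and before incubation.
No other step is forced both after sampling and before incubation.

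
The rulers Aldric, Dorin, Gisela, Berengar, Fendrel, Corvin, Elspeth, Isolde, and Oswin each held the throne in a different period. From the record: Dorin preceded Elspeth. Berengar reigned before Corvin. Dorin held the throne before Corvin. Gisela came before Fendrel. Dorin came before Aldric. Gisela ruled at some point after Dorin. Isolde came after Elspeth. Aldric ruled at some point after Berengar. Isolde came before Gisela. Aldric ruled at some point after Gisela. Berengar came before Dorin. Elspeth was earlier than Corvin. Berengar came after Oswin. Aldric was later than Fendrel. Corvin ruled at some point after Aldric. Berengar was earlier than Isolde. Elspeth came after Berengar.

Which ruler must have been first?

Oswin has a chain of constraints placing them before every other ruler, so Oswin must be first.

Oswin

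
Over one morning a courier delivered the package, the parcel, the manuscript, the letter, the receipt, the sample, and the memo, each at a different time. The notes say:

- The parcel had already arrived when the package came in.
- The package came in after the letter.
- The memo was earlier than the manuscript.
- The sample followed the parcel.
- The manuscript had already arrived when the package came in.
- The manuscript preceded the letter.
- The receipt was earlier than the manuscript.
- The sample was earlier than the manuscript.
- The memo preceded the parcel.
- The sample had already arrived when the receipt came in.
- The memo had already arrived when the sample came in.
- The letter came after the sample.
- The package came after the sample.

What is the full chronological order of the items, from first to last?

The constraints fix every adjacent pair, so only one ordering works:
the memo → the parcel → the sample → the receipt → the manuscript → the letter → the package.

the memo, the parcel, the sample, the receipt, the manuscript, the letter, the package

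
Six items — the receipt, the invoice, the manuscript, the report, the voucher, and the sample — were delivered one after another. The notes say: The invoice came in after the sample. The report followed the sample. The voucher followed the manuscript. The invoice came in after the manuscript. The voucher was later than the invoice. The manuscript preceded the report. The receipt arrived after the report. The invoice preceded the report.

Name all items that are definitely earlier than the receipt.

Directly stated before the receipt: the report.
The invoice reaches the receipt via the invoice → the report → the receipt.
The manuscript reaches the receipt via the manuscript → the report → the receipt.
The sample reaches the receipt via the sample → the report → the receipt.
No chain forces the voucher ahead of the receipt.

the invoice, the manuscript, the report, the sample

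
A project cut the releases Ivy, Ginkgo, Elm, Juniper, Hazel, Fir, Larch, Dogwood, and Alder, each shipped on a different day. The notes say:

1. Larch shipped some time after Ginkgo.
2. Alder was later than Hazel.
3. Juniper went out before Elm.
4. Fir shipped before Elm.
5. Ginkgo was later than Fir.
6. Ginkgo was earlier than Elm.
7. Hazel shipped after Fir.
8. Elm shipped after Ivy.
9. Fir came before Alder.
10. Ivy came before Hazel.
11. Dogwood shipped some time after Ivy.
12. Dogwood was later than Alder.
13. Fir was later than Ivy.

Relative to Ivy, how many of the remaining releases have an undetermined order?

Forced after Ivy: Alder, Dogwood, Elm, Fir, Ginkgo, Hazel, and Larch.
That leaves Juniper with no forced order relative to Ivy — 1.

1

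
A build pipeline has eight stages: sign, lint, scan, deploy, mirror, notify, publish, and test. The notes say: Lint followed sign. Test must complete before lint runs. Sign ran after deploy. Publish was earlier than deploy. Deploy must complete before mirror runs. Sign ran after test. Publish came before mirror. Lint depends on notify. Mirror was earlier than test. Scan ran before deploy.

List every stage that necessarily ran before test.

Directly stated before test: mirror.
Deploy reaches test via deploy → mirror → test.
Publish reaches test via publish → mirror → test.
Scan reaches test via scan → deploy → mirror → test.

deploy, mirror, publish, scan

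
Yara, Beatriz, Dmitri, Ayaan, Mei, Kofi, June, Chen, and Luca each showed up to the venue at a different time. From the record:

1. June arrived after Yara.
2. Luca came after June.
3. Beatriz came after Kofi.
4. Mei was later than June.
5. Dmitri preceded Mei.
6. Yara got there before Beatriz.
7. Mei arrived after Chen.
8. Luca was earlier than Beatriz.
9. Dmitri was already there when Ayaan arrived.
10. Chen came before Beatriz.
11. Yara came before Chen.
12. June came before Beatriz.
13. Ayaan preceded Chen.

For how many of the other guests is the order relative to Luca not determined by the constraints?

Forced before Luca: June and Yara; forced after Luca: Beatriz.
That leaves Ayaan, Chen, Dmitri, Kofi, and Mei with no forced order relative to Luca — 5.

5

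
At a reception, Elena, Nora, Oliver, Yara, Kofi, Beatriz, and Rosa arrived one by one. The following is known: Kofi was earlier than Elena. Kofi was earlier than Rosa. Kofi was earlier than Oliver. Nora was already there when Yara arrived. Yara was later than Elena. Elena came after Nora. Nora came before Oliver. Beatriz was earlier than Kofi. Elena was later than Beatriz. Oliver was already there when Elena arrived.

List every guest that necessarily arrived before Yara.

Beatriz, Elena, Kofi, Nora, Oliver

Directly stated before Yara: Elena and Nora.
Beatriz reaches Yara via Beatriz → Elena → Yara.
Kofi reaches Yara via Kofi → Elena → Yara.
Oliver reaches Yara via Oliver → Elena → Yara.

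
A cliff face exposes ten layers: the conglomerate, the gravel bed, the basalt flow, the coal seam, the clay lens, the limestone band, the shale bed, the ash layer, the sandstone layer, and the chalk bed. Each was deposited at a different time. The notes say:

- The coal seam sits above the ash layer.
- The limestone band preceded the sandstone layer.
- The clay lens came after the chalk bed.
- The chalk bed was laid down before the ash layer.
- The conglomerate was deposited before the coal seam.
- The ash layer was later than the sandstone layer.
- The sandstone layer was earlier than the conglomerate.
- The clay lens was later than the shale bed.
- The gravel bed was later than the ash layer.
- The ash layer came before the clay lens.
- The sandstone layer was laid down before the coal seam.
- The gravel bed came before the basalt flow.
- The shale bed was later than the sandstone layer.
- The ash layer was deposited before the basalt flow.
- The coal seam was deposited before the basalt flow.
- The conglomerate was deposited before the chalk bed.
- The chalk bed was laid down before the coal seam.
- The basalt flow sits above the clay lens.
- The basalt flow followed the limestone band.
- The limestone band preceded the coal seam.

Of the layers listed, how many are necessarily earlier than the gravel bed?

5

Directly stated before the gravel bed: the ash layer.
The chalk bed reaches the gravel bed via the chalk bed → the ash layer → the gravel bed.
The conglomerate reaches the gravel bed via the conglomerate → the chalk bed → the ash layer → the gravel bed.
The limestone band reaches the gravel bed via the limestone band → the sandstone layer → the ash layer → the gravel bed.
Likewise the sandstone layer reaches the gravel bed by chaining the stated constraints.
That's the ash layer, the chalk bed, the conglomerate, the limestone band, and the sandstone layer — 5 in all.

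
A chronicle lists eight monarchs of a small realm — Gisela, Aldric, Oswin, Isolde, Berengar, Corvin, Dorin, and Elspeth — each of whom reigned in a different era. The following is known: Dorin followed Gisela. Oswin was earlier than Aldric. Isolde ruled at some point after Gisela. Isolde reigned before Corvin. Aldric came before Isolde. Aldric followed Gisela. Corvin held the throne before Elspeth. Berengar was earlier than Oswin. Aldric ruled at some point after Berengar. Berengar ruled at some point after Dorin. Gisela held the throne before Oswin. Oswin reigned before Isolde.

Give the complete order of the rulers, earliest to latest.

The constraints fix every adjacent pair, so only one ordering works:
Gisela → Dorin → Berengar → Oswin → Aldric → Isolde → Corvin → Elspeth.

Gisela, Dorin, Berengar, Oswin, Aldric, Isolde, Corvin, Elspeth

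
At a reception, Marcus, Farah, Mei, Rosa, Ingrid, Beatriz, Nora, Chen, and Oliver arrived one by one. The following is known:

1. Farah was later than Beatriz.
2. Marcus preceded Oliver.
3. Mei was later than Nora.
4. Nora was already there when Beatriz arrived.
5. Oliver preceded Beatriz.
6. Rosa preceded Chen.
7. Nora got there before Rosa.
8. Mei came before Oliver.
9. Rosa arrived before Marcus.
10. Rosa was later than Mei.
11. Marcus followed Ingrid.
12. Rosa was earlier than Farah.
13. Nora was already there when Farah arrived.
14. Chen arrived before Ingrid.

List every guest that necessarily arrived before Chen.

Directly stated before Chen: Rosa.
Mei reaches Chen via Mei → Rosa → Chen.
Nora reaches Chen via Nora → Rosa → Chen.
No chain forces Farah (or any of the others) ahead of Chen.

Mei, Nora, Rosa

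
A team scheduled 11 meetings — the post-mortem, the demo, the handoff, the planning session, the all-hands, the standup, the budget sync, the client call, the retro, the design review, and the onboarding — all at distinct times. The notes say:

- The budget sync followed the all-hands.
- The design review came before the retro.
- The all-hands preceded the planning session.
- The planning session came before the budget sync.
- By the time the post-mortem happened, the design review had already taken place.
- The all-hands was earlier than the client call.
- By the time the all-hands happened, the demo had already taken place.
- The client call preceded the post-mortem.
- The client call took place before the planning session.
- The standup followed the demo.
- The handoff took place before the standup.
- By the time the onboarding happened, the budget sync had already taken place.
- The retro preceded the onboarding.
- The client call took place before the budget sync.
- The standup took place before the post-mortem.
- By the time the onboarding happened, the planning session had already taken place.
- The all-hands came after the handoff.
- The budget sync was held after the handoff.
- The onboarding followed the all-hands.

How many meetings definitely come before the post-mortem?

6

Directly stated before the post-mortem: the client call, the design review, and the standup.
The all-hands reaches the post-mortem via the all-hands → the client call → the post-mortem.
The demo reaches the post-mortem via the demo → the standup → the post-mortem.
The handoff reaches the post-mortem via the handoff → the standup → the post-mortem.
No chain forces the planning session (or any of the others) ahead of the post-mortem.
That's the all-hands, the client call, the demo, the design review, the handoff, and the standup — 6 in all.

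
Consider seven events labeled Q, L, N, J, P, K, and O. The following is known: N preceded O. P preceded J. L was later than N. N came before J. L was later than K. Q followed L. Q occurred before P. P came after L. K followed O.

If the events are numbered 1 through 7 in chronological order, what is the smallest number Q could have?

5

K, L, N, and O must all come before Q — 4 forced predecessors.
Nothing else is forced ahead of Q, so its earliest slot is position 4 + 1 = 5.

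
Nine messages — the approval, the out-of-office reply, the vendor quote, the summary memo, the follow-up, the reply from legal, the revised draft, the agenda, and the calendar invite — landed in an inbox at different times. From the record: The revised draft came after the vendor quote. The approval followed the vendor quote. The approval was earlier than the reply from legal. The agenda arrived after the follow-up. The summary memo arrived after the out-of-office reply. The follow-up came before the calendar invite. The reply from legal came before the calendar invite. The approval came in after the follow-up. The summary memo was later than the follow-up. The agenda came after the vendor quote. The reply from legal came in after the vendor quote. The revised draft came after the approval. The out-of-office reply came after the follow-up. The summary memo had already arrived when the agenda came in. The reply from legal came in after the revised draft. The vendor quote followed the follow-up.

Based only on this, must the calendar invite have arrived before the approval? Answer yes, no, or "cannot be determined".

no

Tracing the constraints gives the approval → the reply from legal → the calendar invite, so the approval must come before the calendar invite.
That means the calendar invite cannot be before the approval.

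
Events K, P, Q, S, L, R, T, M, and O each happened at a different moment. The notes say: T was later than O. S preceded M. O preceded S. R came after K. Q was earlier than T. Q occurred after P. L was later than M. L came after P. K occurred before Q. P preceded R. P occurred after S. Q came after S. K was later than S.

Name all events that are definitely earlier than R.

Directly stated before R: K and P.
O reaches R via O → S → K → R.
S reaches R via S → K → R.
No chain forces Q (or any of the others) ahead of R.

K, O, P, S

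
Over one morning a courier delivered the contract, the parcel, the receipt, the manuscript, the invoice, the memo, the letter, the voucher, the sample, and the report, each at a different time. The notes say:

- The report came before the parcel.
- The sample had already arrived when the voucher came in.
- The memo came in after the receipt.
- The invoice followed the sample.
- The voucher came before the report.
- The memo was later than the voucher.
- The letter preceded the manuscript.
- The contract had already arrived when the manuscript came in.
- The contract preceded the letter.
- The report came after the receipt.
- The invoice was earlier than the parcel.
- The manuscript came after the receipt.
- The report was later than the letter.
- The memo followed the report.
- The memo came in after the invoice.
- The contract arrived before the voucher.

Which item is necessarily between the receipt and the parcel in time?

the report

Tracing the constraints gives the receipt → the report → the parcel, so the report sits after the receipt and before the parcel.
No other item is forced both after the receipt and before the parcel.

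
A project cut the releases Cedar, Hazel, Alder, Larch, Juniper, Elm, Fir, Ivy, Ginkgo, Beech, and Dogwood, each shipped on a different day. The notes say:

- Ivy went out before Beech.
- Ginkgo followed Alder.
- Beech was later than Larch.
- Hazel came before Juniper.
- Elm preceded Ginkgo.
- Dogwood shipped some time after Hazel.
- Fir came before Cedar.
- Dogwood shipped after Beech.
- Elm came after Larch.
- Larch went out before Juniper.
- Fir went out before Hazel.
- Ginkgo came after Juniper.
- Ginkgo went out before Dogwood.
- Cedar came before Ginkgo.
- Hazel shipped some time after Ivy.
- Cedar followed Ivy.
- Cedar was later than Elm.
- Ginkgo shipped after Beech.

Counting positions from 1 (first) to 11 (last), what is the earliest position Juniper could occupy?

Fir, Hazel, Ivy, and Larch must all come before Juniper — 4 forced predecessors.
Nothing else is forced ahead of Juniper, so its earliest slot is position 4 + 1 = 5.

5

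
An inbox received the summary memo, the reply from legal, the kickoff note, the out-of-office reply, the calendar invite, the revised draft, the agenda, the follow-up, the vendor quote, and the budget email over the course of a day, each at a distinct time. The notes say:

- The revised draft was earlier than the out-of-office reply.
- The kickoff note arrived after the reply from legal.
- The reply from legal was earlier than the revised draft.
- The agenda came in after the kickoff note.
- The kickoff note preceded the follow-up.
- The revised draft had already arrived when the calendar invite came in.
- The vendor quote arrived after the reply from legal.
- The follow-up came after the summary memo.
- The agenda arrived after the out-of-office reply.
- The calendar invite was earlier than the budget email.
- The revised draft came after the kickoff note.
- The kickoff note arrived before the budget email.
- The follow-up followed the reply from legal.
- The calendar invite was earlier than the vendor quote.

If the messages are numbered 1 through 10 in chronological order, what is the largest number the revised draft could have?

5

The revised draft must come before the agenda, the budget email, the calendar invite, the out-of-office reply, and the vendor quote — 5 messages forced after it.
Everything else can be placed before the revised draft in some valid order, so the revised draft can sit as late as position 10 − 5 = 5.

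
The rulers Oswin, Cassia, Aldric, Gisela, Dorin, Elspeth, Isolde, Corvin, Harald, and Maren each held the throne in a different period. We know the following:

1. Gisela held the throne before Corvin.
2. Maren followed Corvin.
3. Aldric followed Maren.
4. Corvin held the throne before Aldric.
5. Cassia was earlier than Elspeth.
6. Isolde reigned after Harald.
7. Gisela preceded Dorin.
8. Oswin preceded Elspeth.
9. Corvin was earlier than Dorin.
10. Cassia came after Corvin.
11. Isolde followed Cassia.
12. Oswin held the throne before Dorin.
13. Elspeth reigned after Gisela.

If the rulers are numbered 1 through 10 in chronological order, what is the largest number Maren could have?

Maren must come before Aldric — 1 ruler forced after them.
Everything else can be placed before Maren in some valid order, so Maren can sit as late as position 10 − 1 = 9.

9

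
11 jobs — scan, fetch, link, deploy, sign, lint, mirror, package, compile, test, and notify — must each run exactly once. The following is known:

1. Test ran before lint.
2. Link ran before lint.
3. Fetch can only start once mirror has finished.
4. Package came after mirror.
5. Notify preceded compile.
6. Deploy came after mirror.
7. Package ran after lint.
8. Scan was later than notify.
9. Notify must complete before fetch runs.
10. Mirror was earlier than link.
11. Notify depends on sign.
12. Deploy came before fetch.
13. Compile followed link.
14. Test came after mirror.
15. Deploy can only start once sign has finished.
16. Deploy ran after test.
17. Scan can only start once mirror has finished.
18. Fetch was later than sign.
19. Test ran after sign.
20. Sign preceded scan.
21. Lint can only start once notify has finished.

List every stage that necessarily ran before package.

link, lint, mirror, notify, sign, test

Directly stated before package: lint and mirror.
Link reaches package via link → lint → package.
Notify reaches package via notify → lint → package.
Sign reaches package via sign → notify → lint → package.
Likewise test reaches package by chaining the stated constraints.
No chain forces compile (or any of the others) ahead of package.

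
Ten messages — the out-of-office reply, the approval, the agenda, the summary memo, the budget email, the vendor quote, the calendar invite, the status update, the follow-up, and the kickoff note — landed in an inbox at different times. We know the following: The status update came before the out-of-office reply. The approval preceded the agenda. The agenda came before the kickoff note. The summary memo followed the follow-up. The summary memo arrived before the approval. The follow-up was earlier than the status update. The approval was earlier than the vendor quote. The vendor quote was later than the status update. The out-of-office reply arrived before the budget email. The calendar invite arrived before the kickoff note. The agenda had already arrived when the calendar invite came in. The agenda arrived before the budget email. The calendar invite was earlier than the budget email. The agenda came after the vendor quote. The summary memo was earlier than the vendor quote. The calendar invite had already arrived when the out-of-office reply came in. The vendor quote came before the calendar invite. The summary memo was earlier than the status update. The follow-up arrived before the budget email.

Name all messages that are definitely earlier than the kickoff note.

the agenda, the approval, the calendar invite, the follow-up, the status update, the summary memo, the vendor quote

Directly stated before the kickoff note: the agenda and the calendar invite.
The approval reaches the kickoff note via the approval → the agenda → the kickoff note.
The follow-up reaches the kickoff note via the follow-up → the summary memo → the approval → the agenda → the kickoff note.
The status update reaches the kickoff note via the status update → the vendor quote → the calendar invite → the kickoff note.
Likewise the summary memo and the vendor quote each reach the kickoff note by chaining the stated constraints.
No chain forces the budget email (or any of the others) ahead of the kickoff note.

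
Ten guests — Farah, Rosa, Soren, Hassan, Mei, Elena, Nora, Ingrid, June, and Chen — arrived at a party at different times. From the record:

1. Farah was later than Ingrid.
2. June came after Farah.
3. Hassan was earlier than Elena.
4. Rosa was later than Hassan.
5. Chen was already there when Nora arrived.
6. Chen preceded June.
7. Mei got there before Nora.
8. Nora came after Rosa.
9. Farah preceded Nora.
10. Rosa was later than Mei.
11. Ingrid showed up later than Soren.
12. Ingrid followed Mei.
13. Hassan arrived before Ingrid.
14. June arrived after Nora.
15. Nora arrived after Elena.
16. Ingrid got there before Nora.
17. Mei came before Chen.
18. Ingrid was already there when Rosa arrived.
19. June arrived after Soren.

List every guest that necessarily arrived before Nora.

Directly stated before Nora: Chen, Elena, Farah, Ingrid, Mei, and Rosa.
Hassan reaches Nora via Hassan → Rosa → Nora.
Soren reaches Nora via Soren → Ingrid → Nora.
No chain forces June ahead of Nora.

Chen, Elena, Farah, Hassan, Ingrid, Mei, Rosa, Soren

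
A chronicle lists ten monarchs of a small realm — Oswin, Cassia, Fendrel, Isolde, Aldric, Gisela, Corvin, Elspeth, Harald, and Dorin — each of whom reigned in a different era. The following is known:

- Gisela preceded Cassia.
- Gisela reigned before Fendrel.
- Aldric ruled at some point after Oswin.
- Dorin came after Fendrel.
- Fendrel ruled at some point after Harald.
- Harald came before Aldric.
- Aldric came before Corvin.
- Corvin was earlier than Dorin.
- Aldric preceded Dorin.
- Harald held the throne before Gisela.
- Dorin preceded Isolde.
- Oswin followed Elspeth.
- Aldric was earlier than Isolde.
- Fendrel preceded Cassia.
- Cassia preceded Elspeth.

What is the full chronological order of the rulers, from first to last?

Harald, Gisela, Fendrel, Cassia, Elspeth, Oswin, Aldric, Corvin, Dorin, Isolde

The constraints fix every adjacent pair, so only one ordering works:
Harald → Gisela → Fendrel → Cassia → Elspeth → Oswin → Aldric → Corvin → Dorin → Isolde.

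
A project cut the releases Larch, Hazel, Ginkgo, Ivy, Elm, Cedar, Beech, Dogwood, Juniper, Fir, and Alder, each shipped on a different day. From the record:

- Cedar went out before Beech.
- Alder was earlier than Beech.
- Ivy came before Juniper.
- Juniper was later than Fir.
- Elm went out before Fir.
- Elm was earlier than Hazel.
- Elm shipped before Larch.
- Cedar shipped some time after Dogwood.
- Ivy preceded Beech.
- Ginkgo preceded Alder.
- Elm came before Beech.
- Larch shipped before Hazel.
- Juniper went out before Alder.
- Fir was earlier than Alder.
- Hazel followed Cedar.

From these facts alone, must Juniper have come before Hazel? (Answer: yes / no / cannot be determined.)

cannot be determined

No chain of stated constraints runs from Juniper to Hazel, and none runs from Hazel to Juniper either.
So the relative order of Juniper and Hazel is not fixed by the given facts.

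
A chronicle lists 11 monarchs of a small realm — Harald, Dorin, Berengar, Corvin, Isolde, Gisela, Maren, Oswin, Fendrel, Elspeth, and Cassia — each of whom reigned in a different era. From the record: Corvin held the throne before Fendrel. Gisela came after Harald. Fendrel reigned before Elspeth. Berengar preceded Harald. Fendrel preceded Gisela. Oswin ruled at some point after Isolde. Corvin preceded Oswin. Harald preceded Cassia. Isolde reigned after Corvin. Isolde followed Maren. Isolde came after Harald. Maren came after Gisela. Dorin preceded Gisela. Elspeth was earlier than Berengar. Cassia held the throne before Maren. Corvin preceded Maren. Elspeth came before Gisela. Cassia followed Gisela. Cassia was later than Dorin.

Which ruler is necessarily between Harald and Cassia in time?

Gisela

Tracing the constraints gives Harald → Gisela → Cassia, so Gisela sits after Harald and before Cassia.
No other ruler is forced both after Harald and before Cassia.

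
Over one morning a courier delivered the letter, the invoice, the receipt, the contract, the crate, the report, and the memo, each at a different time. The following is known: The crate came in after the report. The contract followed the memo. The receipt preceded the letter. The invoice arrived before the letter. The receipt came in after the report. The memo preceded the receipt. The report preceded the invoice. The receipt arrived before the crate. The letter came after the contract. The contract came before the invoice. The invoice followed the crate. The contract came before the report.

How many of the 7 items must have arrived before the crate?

4

Directly stated before the crate: the receipt and the report.
The contract reaches the crate via the contract → the report → the crate.
The memo reaches the crate via the memo → the receipt → the crate.
No chain forces the letter (or any of the others) ahead of the crate.
That's the contract, the memo, the receipt, and the report — 4 in all.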